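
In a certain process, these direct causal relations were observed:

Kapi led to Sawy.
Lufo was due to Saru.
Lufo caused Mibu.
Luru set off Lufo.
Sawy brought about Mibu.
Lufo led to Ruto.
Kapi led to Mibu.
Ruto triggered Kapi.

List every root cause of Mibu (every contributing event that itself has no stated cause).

Luru, Saru

Tracing upstream from Mibu: Mibu ← Lufo ← Luru.
A separate upstream branch: Mibu ← Lufo ← Saru.
Each of those chain origins has no stated cause.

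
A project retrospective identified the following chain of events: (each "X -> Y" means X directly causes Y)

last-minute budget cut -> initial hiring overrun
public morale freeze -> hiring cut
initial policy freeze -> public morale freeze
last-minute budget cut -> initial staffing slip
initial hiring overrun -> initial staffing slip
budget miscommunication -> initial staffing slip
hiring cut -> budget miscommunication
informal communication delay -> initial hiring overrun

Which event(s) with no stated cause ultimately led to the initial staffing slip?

the informal communication delay, the initial policy freeze, the last-minute budget cut

Tracing upstream from the initial staffing slip: the initial staffing slip ← the budget miscommunication ← the hiring cut ← the public morale freeze ← the initial policy freeze.
A separate upstream branch: the initial staffing slip ← the initial hiring overrun ← the informal communication delay.
A separate upstream branch: the initial staffing slip ← the last-minute budget cut.
Each of those chain origins has no stated cause.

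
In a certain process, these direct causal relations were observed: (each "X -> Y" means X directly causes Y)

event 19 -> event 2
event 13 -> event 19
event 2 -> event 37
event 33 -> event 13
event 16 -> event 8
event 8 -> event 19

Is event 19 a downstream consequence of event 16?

Yes

There is a causal chain: event 16 → event 8 → event 19.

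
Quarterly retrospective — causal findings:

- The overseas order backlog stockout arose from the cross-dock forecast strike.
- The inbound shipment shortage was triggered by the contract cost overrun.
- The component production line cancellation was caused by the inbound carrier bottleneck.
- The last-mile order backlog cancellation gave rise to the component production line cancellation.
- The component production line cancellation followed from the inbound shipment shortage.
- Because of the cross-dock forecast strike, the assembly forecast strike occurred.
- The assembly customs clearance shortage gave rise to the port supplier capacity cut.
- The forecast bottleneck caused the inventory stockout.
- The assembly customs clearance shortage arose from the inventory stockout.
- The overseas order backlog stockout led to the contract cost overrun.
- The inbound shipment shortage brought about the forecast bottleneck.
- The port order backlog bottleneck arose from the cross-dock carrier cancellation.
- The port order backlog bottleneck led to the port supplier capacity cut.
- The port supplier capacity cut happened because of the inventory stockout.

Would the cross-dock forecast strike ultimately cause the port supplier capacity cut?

There is a causal chain: the cross-dock forecast strike → the overseas order backlog stockout → the contract cost overrun → the inbound shipment shortage → the forecast bottleneck → the inventory stockout → the port supplier capacity cut.

Yes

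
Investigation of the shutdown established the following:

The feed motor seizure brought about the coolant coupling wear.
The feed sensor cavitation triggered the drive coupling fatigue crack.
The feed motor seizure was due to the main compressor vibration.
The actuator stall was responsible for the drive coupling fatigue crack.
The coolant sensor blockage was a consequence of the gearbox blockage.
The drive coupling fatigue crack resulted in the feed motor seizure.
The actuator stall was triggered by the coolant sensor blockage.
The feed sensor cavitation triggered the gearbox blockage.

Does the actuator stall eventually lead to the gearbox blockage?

The actuator stall leads to the drive coupling fatigue crack, the feed motor seizure, the coolant coupling wear; the gearbox blockage is not among them.

No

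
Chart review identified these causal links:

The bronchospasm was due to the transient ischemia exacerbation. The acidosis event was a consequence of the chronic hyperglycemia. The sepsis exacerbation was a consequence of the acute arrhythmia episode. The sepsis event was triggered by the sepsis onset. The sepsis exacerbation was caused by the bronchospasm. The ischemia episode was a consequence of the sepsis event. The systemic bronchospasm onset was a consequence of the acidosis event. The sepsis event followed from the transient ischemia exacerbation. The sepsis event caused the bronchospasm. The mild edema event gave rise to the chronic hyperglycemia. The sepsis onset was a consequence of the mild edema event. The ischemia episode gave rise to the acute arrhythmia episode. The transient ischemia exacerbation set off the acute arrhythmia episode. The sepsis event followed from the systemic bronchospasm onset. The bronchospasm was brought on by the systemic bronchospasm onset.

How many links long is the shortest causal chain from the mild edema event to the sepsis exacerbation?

Shortest chain: the mild edema event → the sepsis onset → the sepsis event → the bronchospasm → the sepsis exacerbation.

4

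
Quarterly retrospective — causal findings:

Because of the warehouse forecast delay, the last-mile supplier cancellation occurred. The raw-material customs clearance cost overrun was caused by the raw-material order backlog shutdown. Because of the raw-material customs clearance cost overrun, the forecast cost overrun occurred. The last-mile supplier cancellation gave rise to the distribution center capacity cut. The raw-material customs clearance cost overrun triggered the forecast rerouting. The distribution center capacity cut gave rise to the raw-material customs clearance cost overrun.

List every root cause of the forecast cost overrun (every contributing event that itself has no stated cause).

the raw-material order backlog shutdown, the warehouse forecast delay

Tracing upstream from the forecast cost overrun: the forecast cost overrun ← the raw-material customs clearance cost overrun ← the distribution center capacity cut ← the last-mile supplier cancellation ← the warehouse forecast delay.
A separate upstream branch: the forecast cost overrun ← the raw-material customs clearance cost overrun ← the raw-material order backlog shutdown.
Each of those chain origins has no stated cause.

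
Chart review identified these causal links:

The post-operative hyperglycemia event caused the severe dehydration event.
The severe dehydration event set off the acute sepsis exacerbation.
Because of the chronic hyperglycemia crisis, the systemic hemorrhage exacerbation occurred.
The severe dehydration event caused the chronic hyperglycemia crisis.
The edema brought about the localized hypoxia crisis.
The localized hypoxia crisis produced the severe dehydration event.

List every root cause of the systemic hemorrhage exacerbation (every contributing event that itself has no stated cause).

Tracing upstream from the systemic hemorrhage exacerbation: the systemic hemorrhage exacerbation ← the chronic hyperglycemia crisis ← the severe dehydration event ← the localized hypoxia crisis ← the edema.
A separate upstream branch: the systemic hemorrhage exacerbation ← the chronic hyperglycemia crisis ← the severe dehydration event ← the post-operative hyperglycemia event.
Each of those chain origins has no stated cause.

the edema, the post-operative hyperglycemia event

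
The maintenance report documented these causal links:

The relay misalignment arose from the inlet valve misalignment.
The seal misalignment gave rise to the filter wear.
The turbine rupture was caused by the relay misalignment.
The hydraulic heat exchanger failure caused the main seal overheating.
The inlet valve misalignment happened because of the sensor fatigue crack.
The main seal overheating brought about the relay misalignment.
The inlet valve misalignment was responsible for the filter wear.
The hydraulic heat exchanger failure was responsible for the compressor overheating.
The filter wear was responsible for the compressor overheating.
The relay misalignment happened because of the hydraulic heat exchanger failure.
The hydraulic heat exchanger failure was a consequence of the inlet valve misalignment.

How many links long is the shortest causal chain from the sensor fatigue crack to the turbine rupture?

Shortest chain: the sensor fatigue crack → the inlet valve misalignment → the relay misalignment → the turbine rupture.

3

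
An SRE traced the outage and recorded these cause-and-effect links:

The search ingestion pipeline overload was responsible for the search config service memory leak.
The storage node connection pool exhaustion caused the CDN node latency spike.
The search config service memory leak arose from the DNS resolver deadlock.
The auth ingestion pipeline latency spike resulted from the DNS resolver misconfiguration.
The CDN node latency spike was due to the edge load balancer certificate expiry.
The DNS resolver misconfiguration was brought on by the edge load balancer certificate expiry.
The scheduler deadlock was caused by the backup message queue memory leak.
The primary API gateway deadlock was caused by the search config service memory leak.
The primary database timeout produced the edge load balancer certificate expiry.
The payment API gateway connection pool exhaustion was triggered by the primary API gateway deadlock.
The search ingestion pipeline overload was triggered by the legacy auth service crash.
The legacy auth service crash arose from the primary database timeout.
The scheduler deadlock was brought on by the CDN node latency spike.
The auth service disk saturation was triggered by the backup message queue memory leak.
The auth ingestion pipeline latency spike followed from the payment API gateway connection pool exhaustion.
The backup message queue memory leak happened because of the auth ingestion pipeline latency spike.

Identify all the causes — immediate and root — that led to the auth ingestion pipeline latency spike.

the DNS resolver deadlock, the DNS resolver misconfiguration, the edge load balancer certificate expiry, the legacy auth service crash, the payment API gateway connection pool exhaustion, the primary API gateway deadlock, the primary database timeout, the search config service memory leak, the search ingestion pipeline overload

Immediate causes of the auth ingestion pipeline latency spike: the DNS resolver misconfiguration, the payment API gateway connection pool exhaustion.
Further upstream: the primary database timeout, the DNS resolver deadlock, the legacy auth service crash, the edge load balancer certificate expiry, the search ingestion pipeline overload, the search config service memory leak, the primary API gateway deadlock.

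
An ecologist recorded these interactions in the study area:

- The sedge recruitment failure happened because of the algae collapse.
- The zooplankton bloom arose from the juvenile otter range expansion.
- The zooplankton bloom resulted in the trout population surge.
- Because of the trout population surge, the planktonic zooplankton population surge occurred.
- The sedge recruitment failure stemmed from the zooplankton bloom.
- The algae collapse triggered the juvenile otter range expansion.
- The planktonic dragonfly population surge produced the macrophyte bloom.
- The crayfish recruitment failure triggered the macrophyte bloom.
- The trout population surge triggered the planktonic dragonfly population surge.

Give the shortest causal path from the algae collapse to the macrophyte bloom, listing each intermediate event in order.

the algae collapse → the juvenile otter range expansion → the zooplankton bloom → the trout population surge → the planktonic dragonfly population surge → the macrophyte bloom

the algae collapse → the juvenile otter range expansion
the juvenile otter range expansion → the zooplankton bloom
the zooplankton bloom → the trout population surge
the trout population surge → the planktonic dragonfly population surge
the planktonic dragonfly population surge → the macrophyte bloom
Length: 5 steps.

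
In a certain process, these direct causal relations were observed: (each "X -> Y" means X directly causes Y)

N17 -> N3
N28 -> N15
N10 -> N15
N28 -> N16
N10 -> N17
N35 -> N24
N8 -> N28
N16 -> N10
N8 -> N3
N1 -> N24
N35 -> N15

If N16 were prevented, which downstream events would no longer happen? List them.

N10, N17

Downstream of N16: N10, N17, N3, N15.
Of those, still caused via another path: N3, N15.
The remainder have no surviving cause.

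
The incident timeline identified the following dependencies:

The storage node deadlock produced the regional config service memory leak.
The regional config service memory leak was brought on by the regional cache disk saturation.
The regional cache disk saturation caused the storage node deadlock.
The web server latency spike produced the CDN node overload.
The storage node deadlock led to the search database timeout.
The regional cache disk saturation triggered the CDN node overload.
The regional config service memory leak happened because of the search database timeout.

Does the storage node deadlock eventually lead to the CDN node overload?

No

The storage node deadlock leads to the search database timeout, the regional config service memory leak; the CDN node overload is not among them.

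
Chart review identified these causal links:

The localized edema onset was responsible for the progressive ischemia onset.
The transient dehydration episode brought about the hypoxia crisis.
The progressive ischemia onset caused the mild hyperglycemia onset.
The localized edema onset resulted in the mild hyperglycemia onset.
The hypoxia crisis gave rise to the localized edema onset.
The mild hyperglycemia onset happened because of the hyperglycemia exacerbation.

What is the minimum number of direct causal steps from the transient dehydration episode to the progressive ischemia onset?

3

Shortest chain: the transient dehydration episode → the hypoxia crisis → the localized edema onset → the progressive ischemia onset.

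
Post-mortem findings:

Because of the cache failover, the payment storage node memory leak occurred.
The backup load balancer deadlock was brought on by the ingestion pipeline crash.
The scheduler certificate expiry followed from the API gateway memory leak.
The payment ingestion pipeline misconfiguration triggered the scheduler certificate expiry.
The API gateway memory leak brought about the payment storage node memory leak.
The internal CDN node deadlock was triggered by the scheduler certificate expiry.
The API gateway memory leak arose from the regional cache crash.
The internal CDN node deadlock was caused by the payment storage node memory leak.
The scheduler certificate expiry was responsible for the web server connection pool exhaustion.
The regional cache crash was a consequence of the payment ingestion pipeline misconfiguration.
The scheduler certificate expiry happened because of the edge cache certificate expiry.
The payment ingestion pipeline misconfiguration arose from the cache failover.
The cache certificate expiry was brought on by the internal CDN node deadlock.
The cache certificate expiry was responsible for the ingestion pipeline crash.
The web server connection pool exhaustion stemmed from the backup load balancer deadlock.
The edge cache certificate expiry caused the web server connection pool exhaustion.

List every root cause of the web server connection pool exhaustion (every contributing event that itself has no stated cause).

the cache failover, the edge cache certificate expiry

Tracing upstream from the web server connection pool exhaustion: the web server connection pool exhaustion ← the scheduler certificate expiry ← the payment ingestion pipeline misconfiguration ← the cache failover.
A separate upstream branch: the web server connection pool exhaustion ← the edge cache certificate expiry.
Each of those chain origins has no stated cause.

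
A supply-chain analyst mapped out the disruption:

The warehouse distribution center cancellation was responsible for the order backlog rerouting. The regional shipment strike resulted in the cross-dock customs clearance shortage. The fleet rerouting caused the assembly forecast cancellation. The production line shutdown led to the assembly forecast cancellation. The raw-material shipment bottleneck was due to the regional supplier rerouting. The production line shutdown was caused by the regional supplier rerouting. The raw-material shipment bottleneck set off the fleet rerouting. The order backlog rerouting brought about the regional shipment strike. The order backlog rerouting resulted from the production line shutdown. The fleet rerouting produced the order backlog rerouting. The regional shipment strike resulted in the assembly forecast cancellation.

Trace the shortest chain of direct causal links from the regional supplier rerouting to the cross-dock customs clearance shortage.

the regional supplier rerouting → the production line shutdown → the order backlog rerouting → the regional shipment strike → the cross-dock customs clearance shortage

the regional supplier rerouting → the production line shutdown
the production line shutdown → the order backlog rerouting
the order backlog rerouting → the regional shipment strike
the regional shipment strike → the cross-dock customs clearance shortage
Length: 4 steps.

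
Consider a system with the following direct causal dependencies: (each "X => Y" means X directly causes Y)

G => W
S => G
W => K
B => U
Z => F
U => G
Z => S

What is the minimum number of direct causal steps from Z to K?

Shortest chain: Z → S → G → W → K.

4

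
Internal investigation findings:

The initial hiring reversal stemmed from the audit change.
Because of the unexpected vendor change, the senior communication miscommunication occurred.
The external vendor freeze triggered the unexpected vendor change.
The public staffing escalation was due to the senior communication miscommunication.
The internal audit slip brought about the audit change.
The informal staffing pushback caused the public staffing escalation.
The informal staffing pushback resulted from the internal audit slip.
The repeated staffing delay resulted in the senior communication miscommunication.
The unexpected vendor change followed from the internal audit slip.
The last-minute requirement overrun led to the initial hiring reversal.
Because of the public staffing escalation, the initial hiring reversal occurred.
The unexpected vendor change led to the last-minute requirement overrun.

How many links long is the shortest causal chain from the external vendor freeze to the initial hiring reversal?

3

Shortest chain: the external vendor freeze → the unexpected vendor change → the last-minute requirement overrun → the initial hiring reversal.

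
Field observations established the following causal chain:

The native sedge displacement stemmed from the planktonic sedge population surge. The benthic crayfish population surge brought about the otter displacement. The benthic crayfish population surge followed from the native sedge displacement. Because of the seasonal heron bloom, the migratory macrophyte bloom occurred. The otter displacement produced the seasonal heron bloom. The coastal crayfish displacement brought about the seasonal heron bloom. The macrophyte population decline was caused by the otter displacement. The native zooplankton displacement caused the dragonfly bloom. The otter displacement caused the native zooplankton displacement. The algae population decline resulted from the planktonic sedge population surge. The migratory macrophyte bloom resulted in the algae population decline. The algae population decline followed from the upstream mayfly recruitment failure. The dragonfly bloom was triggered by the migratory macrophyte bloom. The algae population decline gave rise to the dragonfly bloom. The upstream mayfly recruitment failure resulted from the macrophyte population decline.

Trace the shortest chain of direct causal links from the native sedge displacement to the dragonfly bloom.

the native sedge displacement → the benthic crayfish population surge
the benthic crayfish population surge → the otter displacement
the otter displacement → the native zooplankton displacement
the native zooplankton displacement → the dragonfly bloom
Length: 4 steps.

the native sedge displacement → the benthic crayfish population surge → the otter displacement → the native zooplankton displacement → the dragonfly bloom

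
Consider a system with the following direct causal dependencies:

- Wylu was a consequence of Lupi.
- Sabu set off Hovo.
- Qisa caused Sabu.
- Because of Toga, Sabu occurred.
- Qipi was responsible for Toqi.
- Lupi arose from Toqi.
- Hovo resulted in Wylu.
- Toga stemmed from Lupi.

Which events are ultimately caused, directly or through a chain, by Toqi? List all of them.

Direct effects: Lupi.
2 steps out: Toga, Wylu.
3 steps out: Sabu.
4 steps out: Hovo.
Not reachable from it: Qipi, Qisa.

Hovo, Lupi, Sabu, Toga, Wylu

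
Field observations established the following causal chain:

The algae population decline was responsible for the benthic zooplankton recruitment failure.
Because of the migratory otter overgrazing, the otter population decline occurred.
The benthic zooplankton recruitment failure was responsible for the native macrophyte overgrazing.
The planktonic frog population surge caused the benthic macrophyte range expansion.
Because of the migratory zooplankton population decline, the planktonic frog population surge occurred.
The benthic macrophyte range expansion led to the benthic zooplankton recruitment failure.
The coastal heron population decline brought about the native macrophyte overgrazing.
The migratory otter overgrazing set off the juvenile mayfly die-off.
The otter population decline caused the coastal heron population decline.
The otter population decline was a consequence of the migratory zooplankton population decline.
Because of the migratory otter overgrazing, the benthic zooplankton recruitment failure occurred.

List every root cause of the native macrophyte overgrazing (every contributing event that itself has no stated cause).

Tracing upstream from the native macrophyte overgrazing: the native macrophyte overgrazing ← the benthic zooplankton recruitment failure ← the migratory otter overgrazing.
A separate upstream branch: the native macrophyte overgrazing ← the coastal heron population decline ← the otter population decline ← the migratory zooplankton population decline.
A separate upstream branch: the native macrophyte overgrazing ← the benthic zooplankton recruitment failure ← the algae population decline.
Each of those chain origins has no stated cause.

the algae population decline, the migratory otter overgrazing, the migratory zooplankton population decline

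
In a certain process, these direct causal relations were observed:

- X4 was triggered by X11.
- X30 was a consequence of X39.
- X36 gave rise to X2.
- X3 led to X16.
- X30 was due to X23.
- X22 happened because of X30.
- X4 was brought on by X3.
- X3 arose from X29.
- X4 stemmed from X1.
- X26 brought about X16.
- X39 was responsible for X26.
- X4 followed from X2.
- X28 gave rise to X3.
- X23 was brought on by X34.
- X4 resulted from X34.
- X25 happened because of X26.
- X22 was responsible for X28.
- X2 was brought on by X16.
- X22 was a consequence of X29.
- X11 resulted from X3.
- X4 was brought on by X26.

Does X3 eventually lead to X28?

X3 leads to X16, X11, X2, X4; X28 is not among them.

No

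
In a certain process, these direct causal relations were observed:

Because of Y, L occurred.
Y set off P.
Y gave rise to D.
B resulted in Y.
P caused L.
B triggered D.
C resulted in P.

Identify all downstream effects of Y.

Direct effects: P, D, L.
Not reachable from it: B, C.

D, L, P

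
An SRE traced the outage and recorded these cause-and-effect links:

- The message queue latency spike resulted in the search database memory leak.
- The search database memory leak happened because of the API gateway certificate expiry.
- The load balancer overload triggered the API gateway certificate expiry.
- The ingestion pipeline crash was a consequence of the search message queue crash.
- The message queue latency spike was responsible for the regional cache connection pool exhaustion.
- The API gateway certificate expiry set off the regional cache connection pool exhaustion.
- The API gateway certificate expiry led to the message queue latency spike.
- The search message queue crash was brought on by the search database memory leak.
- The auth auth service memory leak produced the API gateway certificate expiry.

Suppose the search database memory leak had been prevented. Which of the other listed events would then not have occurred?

Downstream of the search database memory leak: the search message queue crash, the ingestion pipeline crash.

the ingestion pipeline crash, the search message queue crash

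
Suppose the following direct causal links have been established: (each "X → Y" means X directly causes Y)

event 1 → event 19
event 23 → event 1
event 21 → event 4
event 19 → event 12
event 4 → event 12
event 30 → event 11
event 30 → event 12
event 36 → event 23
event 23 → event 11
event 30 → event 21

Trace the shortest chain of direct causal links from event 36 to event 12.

event 36 → event 23
event 23 → event 1
event 1 → event 19
event 19 → event 12
Length: 4 steps.

event 36 → event 23 → event 1 → event 19 → event 12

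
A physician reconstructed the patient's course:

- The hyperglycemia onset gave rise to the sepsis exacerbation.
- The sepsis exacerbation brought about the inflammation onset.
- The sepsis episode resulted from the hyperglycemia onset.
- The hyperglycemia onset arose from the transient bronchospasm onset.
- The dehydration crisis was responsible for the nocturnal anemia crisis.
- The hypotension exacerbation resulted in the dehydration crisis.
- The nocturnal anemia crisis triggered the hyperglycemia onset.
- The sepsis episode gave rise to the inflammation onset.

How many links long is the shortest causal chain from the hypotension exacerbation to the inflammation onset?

5

Shortest chain: the hypotension exacerbation → the dehydration crisis → the nocturnal anemia crisis → the hyperglycemia onset → the sepsis exacerbation → the inflammation onset.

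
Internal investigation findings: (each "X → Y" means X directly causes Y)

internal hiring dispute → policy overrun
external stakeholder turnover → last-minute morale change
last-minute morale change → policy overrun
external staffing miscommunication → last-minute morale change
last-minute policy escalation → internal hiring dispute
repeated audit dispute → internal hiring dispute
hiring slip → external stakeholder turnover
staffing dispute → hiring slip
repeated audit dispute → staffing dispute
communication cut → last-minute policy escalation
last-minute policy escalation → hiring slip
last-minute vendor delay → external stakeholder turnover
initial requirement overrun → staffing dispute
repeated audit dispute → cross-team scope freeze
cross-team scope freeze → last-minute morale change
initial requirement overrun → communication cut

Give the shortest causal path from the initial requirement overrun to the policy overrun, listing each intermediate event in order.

the initial requirement overrun → the communication cut
the communication cut → the last-minute policy escalation
the last-minute policy escalation → the internal hiring dispute
the internal hiring dispute → the policy overrun
Length: 4 steps.

the initial requirement overrun → the communication cut → the last-minute policy escalation → the internal hiring dispute → the policy overrun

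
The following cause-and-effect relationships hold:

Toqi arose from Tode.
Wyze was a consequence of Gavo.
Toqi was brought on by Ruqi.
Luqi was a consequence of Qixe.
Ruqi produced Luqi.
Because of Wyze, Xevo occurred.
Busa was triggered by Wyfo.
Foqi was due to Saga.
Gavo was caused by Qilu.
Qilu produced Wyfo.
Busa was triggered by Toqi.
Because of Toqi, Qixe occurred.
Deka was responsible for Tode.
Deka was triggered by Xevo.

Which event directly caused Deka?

Upstream contributors include Qilu, Gavo, Wyze, but only Xevo feeds directly into Deka.

Xevo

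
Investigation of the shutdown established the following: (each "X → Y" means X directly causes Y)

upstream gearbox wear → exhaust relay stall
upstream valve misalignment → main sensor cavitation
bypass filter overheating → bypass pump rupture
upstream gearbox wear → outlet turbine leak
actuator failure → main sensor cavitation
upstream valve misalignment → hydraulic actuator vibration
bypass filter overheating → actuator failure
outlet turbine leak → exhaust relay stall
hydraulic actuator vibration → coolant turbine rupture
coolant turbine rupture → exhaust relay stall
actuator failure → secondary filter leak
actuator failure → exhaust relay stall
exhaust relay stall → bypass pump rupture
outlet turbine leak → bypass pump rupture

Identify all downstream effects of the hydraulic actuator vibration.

the bypass pump rupture, the coolant turbine rupture, the exhaust relay stall

Direct effects: the coolant turbine rupture.
2 steps out: the exhaust relay stall.
3 steps out: the bypass pump rupture.
Not reachable from it: the bypass filter overheating, the upstream valve misalignment, the upstream gearbox wear, the actuator failure, the outlet turbine leak, the main sensor cavitation, the secondary filter leak.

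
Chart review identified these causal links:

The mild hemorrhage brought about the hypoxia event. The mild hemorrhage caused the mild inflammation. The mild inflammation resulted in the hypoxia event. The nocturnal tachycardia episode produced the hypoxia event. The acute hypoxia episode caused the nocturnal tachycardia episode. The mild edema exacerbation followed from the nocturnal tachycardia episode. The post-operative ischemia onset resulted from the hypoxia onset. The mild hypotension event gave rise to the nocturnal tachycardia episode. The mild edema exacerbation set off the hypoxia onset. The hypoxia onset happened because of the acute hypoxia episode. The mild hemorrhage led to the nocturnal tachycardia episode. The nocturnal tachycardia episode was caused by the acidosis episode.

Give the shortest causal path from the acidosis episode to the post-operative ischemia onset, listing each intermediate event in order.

the acidosis episode → the nocturnal tachycardia episode
the nocturnal tachycardia episode → the mild edema exacerbation
the mild edema exacerbation → the hypoxia onset
the hypoxia onset → the post-operative ischemia onset
Length: 4 steps.

the acidosis episode → the nocturnal tachycardia episode → the mild edema exacerbation → the hypoxia onset → the post-operative ischemia onset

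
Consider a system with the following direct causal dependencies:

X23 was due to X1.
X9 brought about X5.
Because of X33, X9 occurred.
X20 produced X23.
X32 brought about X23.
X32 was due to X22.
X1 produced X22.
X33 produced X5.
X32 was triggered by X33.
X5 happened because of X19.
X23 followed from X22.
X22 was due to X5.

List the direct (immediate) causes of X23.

Upstream contributors include X33, X9, X19, X5, but only X1, X20, X22, X32 feed directly into X23.

X1, X20, X22, X32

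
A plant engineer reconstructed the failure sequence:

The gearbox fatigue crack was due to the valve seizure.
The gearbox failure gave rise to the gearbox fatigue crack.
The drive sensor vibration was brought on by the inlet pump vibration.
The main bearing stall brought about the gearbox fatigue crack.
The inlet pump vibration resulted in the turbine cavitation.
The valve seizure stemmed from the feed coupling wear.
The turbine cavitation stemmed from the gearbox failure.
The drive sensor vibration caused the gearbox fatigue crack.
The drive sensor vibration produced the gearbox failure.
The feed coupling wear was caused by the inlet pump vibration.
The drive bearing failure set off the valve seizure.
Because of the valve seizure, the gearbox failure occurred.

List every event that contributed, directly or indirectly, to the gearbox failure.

Immediate causes of the gearbox failure: the valve seizure, the drive sensor vibration.
Further upstream: the drive bearing failure, the inlet pump vibration, the feed coupling wear.

the drive bearing failure, the drive sensor vibration, the feed coupling wear, the inlet pump vibration, the valve seizure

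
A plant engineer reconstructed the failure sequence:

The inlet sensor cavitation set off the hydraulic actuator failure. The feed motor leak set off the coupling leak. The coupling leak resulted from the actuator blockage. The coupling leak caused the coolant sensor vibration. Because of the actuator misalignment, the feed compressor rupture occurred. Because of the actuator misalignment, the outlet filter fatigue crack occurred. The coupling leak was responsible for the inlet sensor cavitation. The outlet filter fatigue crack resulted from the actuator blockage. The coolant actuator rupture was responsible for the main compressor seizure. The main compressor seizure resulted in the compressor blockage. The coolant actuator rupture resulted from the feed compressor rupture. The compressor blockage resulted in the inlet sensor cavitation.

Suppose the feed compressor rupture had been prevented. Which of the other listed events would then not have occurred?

Downstream of the feed compressor rupture: the coolant actuator rupture, the main compressor seizure, the compressor blockage, the inlet sensor cavitation, the hydraulic actuator failure.
Of those, still caused via another path: the inlet sensor cavitation, the hydraulic actuator failure.
The remainder have no surviving cause.

the compressor blockage, the coolant actuator rupture, the main compressor seizure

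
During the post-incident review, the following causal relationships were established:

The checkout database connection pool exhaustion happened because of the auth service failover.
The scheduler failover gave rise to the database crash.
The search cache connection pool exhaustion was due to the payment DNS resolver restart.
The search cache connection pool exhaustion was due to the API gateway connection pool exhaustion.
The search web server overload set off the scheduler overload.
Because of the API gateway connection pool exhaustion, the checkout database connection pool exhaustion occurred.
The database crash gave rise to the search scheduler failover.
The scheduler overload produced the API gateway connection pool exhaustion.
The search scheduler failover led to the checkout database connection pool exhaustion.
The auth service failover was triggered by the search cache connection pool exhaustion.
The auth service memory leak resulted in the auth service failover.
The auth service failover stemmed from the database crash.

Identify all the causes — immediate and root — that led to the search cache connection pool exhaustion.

the API gateway connection pool exhaustion, the payment DNS resolver restart, the scheduler overload, the search web server overload

Immediate causes of the search cache connection pool exhaustion: the payment DNS resolver restart, the API gateway connection pool exhaustion.
Further upstream: the search web server overload, the scheduler overload.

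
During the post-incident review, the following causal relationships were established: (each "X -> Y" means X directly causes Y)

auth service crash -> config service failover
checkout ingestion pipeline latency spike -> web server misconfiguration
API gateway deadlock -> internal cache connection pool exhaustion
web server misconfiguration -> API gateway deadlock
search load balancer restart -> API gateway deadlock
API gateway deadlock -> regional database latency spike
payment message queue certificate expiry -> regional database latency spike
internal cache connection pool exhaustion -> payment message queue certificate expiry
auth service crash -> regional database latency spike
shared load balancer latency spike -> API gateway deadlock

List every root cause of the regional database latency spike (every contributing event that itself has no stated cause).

Tracing upstream from the regional database latency spike: the regional database latency spike ← the API gateway deadlock ← the web server misconfiguration ← the checkout ingestion pipeline latency spike.
A separate upstream branch: the regional database latency spike ← the API gateway deadlock ← the search load balancer restart.
A separate upstream branch: the regional database latency spike ← the API gateway deadlock ← the shared load balancer latency spike.
A separate upstream branch: the regional database latency spike ← the auth service crash.
Each of those chain origins has no stated cause.

the auth service crash, the checkout ingestion pipeline latency spike, the search load balancer restart, the shared load balancer latency spike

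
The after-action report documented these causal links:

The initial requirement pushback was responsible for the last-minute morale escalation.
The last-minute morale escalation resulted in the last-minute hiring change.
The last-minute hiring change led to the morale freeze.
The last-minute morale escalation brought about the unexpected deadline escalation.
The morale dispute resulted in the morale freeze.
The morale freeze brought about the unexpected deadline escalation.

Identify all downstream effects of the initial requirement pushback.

Direct effects: the last-minute morale escalation.
2 steps out: the last-minute hiring change, the unexpected deadline escalation.
3 steps out: the morale freeze.
Not reachable from it: the morale dispute.

the last-minute hiring change, the last-minute morale escalation, the morale freeze, the unexpected deadline escalation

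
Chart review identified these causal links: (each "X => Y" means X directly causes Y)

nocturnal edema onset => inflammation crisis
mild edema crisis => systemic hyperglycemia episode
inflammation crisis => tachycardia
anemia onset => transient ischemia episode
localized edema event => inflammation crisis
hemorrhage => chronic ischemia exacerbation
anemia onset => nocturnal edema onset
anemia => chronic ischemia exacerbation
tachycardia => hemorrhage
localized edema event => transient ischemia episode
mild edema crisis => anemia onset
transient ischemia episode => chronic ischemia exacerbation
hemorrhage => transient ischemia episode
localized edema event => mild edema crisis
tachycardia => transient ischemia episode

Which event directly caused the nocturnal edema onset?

the anemia onset

Upstream contributors include the localized edema event, the mild edema crisis, but only the anemia onset feeds directly into the nocturnal edema onset.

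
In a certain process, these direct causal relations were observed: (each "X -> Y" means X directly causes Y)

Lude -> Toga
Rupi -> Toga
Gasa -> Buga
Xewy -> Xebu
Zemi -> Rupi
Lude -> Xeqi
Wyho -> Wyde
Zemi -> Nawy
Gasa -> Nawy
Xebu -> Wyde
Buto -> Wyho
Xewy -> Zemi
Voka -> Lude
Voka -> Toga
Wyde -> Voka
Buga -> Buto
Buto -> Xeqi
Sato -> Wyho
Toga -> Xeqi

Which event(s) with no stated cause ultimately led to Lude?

Gasa, Sato, Xewy

Tracing upstream from Lude: Lude ← Voka ← Wyde ← Wyho ← Buto ← Buga ← Gasa.
A separate upstream branch: Lude ← Voka ← Wyde ← Xebu ← Xewy.
A separate upstream branch: Lude ← Voka ← Wyde ← Wyho ← Sato.
Each of those chain origins has no stated cause.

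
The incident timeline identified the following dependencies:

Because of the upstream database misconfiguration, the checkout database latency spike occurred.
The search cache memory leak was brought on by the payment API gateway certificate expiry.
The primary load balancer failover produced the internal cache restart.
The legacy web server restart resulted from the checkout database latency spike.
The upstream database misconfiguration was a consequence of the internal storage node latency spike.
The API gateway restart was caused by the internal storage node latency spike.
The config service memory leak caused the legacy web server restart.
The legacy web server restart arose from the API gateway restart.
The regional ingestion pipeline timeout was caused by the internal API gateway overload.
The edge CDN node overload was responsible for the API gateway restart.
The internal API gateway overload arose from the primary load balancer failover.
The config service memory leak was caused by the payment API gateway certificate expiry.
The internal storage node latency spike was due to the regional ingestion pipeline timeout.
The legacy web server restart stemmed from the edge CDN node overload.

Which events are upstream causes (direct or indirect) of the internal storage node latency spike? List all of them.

Immediate cause of the internal storage node latency spike: the regional ingestion pipeline timeout.
Further upstream: the primary load balancer failover, the internal API gateway overload.

the internal API gateway overload, the primary load balancer failover, the regional ingestion pipeline timeout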